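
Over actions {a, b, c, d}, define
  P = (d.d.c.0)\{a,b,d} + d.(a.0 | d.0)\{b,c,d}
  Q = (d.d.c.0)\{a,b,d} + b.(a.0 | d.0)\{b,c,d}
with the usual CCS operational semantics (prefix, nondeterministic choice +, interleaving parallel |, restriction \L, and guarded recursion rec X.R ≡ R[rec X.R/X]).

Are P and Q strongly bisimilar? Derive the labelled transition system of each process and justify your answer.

P ≁ Q

LTS(P): 3 reachable states
  m0 = (d.d.c.0)\{a,b,d} + d.(a.0 | d.0)\{b,c,d} ⊢ --d--▸ m1
  m1 = (a.0 | d.0)\{b,c,d} ⊢ --a--▸ m2
  m2 = (0 | d.0)\{b,c,d} ⊢ (no moves)
LTS(Q): 3 reachable states
  n0 = (d.d.c.0)\{a,b,d} + b.(a.0 | d.0)\{b,c,d} ⊢ --b--▸ n1
  n1 = (a.0 | d.0)\{b,c,d} ⊢ --a--▸ n2
  n2 = (0 | d.0)\{b,c,d} ⊢ (no moves)
Partition-refinement fixed point:
  B0 = {m0}
  B1 = {m1, n1}
  B2 = {m2, n2}
  B3 = {n0}
m0 ∈ B0, n0 ∈ B3 → different blocks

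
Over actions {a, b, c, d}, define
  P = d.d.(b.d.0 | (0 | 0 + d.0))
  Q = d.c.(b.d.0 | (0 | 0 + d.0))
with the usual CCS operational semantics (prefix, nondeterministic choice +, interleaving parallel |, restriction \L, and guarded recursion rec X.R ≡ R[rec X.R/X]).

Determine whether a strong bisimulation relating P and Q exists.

Reachable graph of P (8 states):
  s0 = d.d.(b.d.0 | (0 | 0 + d.0)) → =d=> s1
  s1 = d.(b.d.0 | (0 | 0 + d.0)) → =d=> s2
  s2 = b.d.0 | (0 | 0 + d.0) → =b=> s3, =d=> s4
  s3 = d.0 | (0 | 0 + d.0) → =d=> s5, =d=> s6
  s4 = b.d.0 | 0 → =b=> s6
  s5 = 0 | (0 | 0 + d.0) → =d=> s7
  s6 = d.0 | 0 → =d=> s7
  s7 = 0 | 0 → (no moves)
Reachable graph of Q (8 states):
  t0 = d.c.(b.d.0 | (0 | 0 + d.0)) → =d=> t1
  t1 = c.(b.d.0 | (0 | 0 + d.0)) → =c=> t2
  t2 = b.d.0 | (0 | 0 + d.0) → =b=> t3, =d=> t4
  t3 = d.0 | (0 | 0 + d.0) → =d=> t5, =d=> t6
  t4 = b.d.0 | 0 → =b=> t6
  t5 = 0 | (0 | 0 + d.0) → =d=> t7
  t6 = d.0 | 0 → =d=> t7
  t7 = 0 | 0 → (no moves)
Bisimilarity quotient blocks:
  B0 = {s0}
  B1 = {s1}
  B2 = {s2, t2}
  B3 = {s3, t3}
  B4 = {s5, s6, t5, t6}
  B5 = {s7, t7}
  B6 = {s4, t4}
  B7 = {t0}
  B8 = {t1}
s0 ∈ B0, t0 ∈ B7 → different blocks

NO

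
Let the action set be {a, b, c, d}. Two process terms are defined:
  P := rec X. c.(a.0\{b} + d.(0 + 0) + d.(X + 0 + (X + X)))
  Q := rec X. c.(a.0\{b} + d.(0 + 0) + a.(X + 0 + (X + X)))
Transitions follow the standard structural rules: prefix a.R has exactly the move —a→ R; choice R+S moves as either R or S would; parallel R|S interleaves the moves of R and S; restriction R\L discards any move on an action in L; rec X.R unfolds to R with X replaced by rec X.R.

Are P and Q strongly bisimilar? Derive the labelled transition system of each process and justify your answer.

LTS(P): 5 reachable states
  s0 = rec X. c.(a.0\{b} + d.(0 + 0) + d.(X + 0 + (X + X))) has moves =c=> s1
  s1 = a.0\{b} + d.(0 + 0) + d.((rec X. c.(a.0\{b} + d.(0 + 0) + d.(X + 0 + (X + X)))) + 0 + ((rec X. c.(a.0\{b} + d.(0 + 0) + d.(X + 0 + (X + X)))) + (rec X. c.(a.0\{b} + d.(0 + 0) + d.(X + 0 + (X + X)))))) has moves =a=> s2, =d=> s3, =d=> s4
  s2 = 0\{b} has moves ∅
  s3 = (rec X. c.(a.0\{b} + d.(0 + 0) + d.(X + 0 + (X + X)))) + 0 + ((rec X. c.(a.0\{b} + d.(0 + 0) + d.(X + 0 + (X + X)))) + (rec X. c.(a.0\{b} + d.(0 + 0) + d.(X + 0 + (X + X))))) has moves =c=> s1
  s4 = 0 + 0 has moves ∅
LTS(Q): 5 reachable states
  t0 = rec X. c.(a.0\{b} + d.(0 + 0) + a.(X + 0 + (X + X))) has moves =c=> t1
  t1 = a.0\{b} + d.(0 + 0) + a.((rec X. c.(a.0\{b} + d.(0 + 0) + a.(X + 0 + (X + X)))) + 0 + ((rec X. c.(a.0\{b} + d.(0 + 0) + a.(X + 0 + (X + X)))) + (rec X. c.(a.0\{b} + d.(0 + 0) + a.(X + 0 + (X + X)))))) has moves =a=> t2, =a=> t3, =d=> t4
  t2 = (rec X. c.(a.0\{b} + d.(0 + 0) + a.(X + 0 + (X + X)))) + 0 + ((rec X. c.(a.0\{b} + d.(0 + 0) + a.(X + 0 + (X + X)))) + (rec X. c.(a.0\{b} + d.(0 + 0) + a.(X + 0 + (X + X))))) has moves =c=> t1
  t3 = 0\{b} has moves ∅
  t4 = 0 + 0 has moves ∅
Bisimilarity quotient blocks:
  B0 = {s0, s3}
  B1 = {s1}
  B2 = {s2, s4, t3, t4}
  B3 = {t0, t2}
  B4 = {t1}
s0 ∈ B0, t0 ∈ B3 → different blocks

P ≁ Q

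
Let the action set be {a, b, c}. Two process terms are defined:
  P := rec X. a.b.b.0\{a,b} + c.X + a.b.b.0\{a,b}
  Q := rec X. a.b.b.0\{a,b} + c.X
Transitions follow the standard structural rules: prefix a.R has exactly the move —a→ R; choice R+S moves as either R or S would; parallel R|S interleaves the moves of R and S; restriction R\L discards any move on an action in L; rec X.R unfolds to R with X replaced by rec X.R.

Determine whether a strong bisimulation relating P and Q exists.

P ~ Q

P's transition system — 4 states:
  m0 = rec X. a.b.b.0\{a,b} + c.X + a.b.b.0\{a,b} → ··a··> m1, ··c··> m0
  m1 = b.b.0\{a,b} → ··b··> m2
  m2 = b.0\{a,b} → ··b··> m3
  m3 = 0\{a,b} → ∅
Q's transition system — 4 states:
  n0 = rec X. a.b.b.0\{a,b} + c.X → ··a··> n1, ··c··> n0
  n1 = b.b.0\{a,b} → ··b··> n2
  n2 = b.0\{a,b} → ··b··> n3
  n3 = 0\{a,b} → ∅
Coarsest stable partition (strong bisimilarity classes):
  B0 = {m0, n0}
  B1 = {m1, n1}
  B2 = {m2, n2}
  B3 = {m3, n3}
m0 ∈ B0, n0 ∈ B0 → same block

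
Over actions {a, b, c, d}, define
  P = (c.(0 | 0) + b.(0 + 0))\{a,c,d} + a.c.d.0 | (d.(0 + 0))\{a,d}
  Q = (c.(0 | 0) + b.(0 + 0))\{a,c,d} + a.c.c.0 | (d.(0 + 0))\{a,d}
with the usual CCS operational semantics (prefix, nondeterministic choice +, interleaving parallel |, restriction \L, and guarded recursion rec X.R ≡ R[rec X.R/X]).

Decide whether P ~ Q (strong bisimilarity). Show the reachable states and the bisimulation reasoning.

P's transition system — 5 states:
  u0 = (c.(0 | 0) + b.(0 + 0))\{a,c,d} + a.c.d.0 | (d.(0 + 0))\{a,d} → —a→ u1, —b→ u2
  u1 = c.d.0 | (d.(0 + 0))\{a,d} → —c→ u3
  u2 = (0 + 0)\{a,c,d} → stopped
  u3 = d.0 | (d.(0 + 0))\{a,d} → —d→ u4
  u4 = 0 | (d.(0 + 0))\{a,d} → stopped
Q's transition system — 5 states:
  v0 = (c.(0 | 0) + b.(0 + 0))\{a,c,d} + a.c.c.0 | (d.(0 + 0))\{a,d} → —a→ v1, —b→ v2
  v1 = c.c.0 | (d.(0 + 0))\{a,d} → —c→ v3
  v2 = (0 + 0)\{a,c,d} → stopped
  v3 = c.0 | (d.(0 + 0))\{a,d} → —c→ v4
  v4 = 0 | (d.(0 + 0))\{a,d} → stopped
Bisimilarity quotient blocks:
  B0 = {u0}
  B1 = {u1}
  B2 = {u3}
  B3 = {u2, u4, v2, v4}
  B4 = {v0}
  B5 = {v1}
  B6 = {v3}
u0 ∈ B0, v0 ∈ B4 → different blocks

P ≁ Q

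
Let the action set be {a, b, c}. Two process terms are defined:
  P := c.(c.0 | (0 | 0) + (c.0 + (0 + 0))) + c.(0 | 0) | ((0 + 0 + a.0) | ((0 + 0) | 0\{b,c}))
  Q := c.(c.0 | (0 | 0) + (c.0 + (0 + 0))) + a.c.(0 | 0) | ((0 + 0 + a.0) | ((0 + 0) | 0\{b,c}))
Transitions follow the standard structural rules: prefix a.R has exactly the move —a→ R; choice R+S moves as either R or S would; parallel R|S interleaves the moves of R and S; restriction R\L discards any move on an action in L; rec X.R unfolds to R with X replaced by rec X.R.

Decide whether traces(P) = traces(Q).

LTS(P): 7 reachable states
  u0 = c.(c.0 | (0 | 0) + (c.0 + (0 + 0))) + c.(0 | 0) | ((0 + 0 + a.0) | ((0 + 0) | 0\{b,c})) → -a-> u1, -c-> u2, -c-> u3
  u1 = c.(0 | 0) | (0 | ((0 + 0) | 0\{b,c})) → -c-> u4
  u2 = 0 | 0 | ((0 + 0 + a.0) | ((0 + 0) | 0\{b,c})) → -a-> u4
  u3 = c.0 | (0 | 0) + (c.0 + (0 + 0)) → -c-> u5, -c-> u6
  u4 = 0 | 0 | (0 | ((0 + 0) | 0\{b,c})) → ∅
  u5 = 0 → ∅
  u6 = 0 | (0 | 0) → ∅
LTS(Q): 9 reachable states
  v0 = c.(c.0 | (0 | 0) + (c.0 + (0 + 0))) + a.c.(0 | 0) | ((0 + 0 + a.0) | ((0 + 0) | 0\{b,c})) → -a-> v1, -a-> v2, -c-> v3
  v1 = a.c.(0 | 0) | (0 | ((0 + 0) | 0\{b,c})) → -a-> v4
  v2 = c.(0 | 0) | ((0 + 0 + a.0) | ((0 + 0) | 0\{b,c})) → -a-> v4, -c-> v5
  v3 = c.0 | (0 | 0) + (c.0 + (0 + 0)) → -c-> v6, -c-> v7
  v4 = c.(0 | 0) | (0 | ((0 + 0) | 0\{b,c})) → -c-> v8
  v5 = 0 | 0 | ((0 + 0 + a.0) | ((0 + 0) | 0\{b,c})) → -a-> v8
  v6 = 0 → ∅
  v7 = 0 | (0 | 0) → ∅
  v8 = 0 | 0 | (0 | ((0 + 0) | 0\{b,c})) → ∅
Run σ = ⟨ca⟩ on P: start {u0}
  step 1 (c): {u2, u3}
  step 2 (a): {u4}
  P completes σ.
Run σ = ⟨ca⟩ on Q: start {v0}
  step 1 (c): {v3}
  step 2 (a): no successor for Q

traces(P) ≠ traces(Q) — witness ⟨ca⟩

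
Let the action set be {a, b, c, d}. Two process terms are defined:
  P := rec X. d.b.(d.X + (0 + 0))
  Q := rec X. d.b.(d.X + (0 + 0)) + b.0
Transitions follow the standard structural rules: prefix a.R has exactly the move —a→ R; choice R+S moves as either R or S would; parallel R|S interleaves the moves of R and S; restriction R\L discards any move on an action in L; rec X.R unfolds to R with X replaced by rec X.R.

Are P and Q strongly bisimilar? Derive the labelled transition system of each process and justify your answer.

P's transition system — 3 states:
  s0 = rec X. d.b.(d.X + (0 + 0)) → ··d··> s1
  s1 = b.(d.(rec X. d.b.(d.X + (0 + 0))) + (0 + 0)) → ··b··> s2
  s2 = d.(rec X. d.b.(d.X + (0 + 0))) + (0 + 0) → ··d··> s0
Q's transition system — 4 states:
  t0 = rec X. d.b.(d.X + (0 + 0)) + b.0 → ··b··> t1, ··d··> t2
  t1 = 0 → stopped
  t2 = b.(d.(rec X. d.b.(d.X + (0 + 0)) + b.0) + (0 + 0)) → ··b··> t3
  t3 = d.(rec X. d.b.(d.X + (0 + 0)) + b.0) + (0 + 0) → ··d··> t0
Coarsest stable partition (strong bisimilarity classes):
  B0 = {s0}
  B1 = {s1}
  B2 = {s2}
  B3 = {t0}
  B4 = {t2}
  B5 = {t3}
  B6 = {t1}
s0 ∈ B0, t0 ∈ B3 → different blocks

NO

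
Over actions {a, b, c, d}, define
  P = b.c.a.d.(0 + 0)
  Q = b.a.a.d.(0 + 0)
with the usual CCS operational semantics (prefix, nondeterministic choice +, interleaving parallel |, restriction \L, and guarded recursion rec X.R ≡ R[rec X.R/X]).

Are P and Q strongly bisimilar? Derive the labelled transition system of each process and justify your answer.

not bisimilar

Reachable graph of P (5 states):
  p0 = b.c.a.d.(0 + 0) → ··b··> p1
  p1 = c.a.d.(0 + 0) → ··c··> p2
  p2 = a.d.(0 + 0) → ··a··> p3
  p3 = d.(0 + 0) → ··d··> p4
  p4 = 0 + 0 → ·
Reachable graph of Q (5 states):
  q0 = b.a.a.d.(0 + 0) → ··b··> q1
  q1 = a.a.d.(0 + 0) → ··a··> q2
  q2 = a.d.(0 + 0) → ··a··> q3
  q3 = d.(0 + 0) → ··d··> q4
  q4 = 0 + 0 → ·
Partition-refinement fixed point:
  B0 = {p0}
  B1 = {p1}
  B2 = {p2, q2}
  B3 = {p3, q3}
  B4 = {p4, q4}
  B5 = {q0}
  B6 = {q1}
p0 ∈ B0, q0 ∈ B5 → different blocks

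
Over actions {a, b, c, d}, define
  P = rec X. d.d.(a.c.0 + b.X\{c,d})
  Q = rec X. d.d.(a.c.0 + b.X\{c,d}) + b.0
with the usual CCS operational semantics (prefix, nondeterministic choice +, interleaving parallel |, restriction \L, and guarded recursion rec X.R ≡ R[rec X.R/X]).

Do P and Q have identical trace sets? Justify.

P's transition system — 6 states:
  m0 = rec X. d.d.(a.c.0 + b.X\{c,d}) → --d--▸ m1
  m1 = d.(a.c.0 + b.(rec X. d.d.(a.c.0 + b.X\{c,d}))\{c,d}) → --d--▸ m2
  m2 = a.c.0 + b.(rec X. d.d.(a.c.0 + b.X\{c,d}))\{c,d} → --a--▸ m3, --b--▸ m4
  m3 = c.0 → --c--▸ m5
  m4 = (rec X. d.d.(a.c.0 + b.X\{c,d}))\{c,d} → deadlocked
  m5 = 0 → deadlocked
Q's transition system — 7 states:
  n0 = rec X. d.d.(a.c.0 + b.X\{c,d}) + b.0 → --b--▸ n1, --d--▸ n2
  n1 = 0 → deadlocked
  n2 = d.(a.c.0 + b.(rec X. d.d.(a.c.0 + b.X\{c,d}) + b.0)\{c,d}) → --d--▸ n3
  n3 = a.c.0 + b.(rec X. d.d.(a.c.0 + b.X\{c,d}) + b.0)\{c,d} → --a--▸ n4, --b--▸ n5
  n4 = c.0 → --c--▸ n1
  n5 = (rec X. d.d.(a.c.0 + b.X\{c,d}) + b.0)\{c,d} → --b--▸ n6
  n6 = 0\{c,d} → deadlocked
Run σ = ⟨b⟩ on Q: start {n0}
  step 1 (b): {n1}
  — Q admits the full trace.
Run σ = ⟨b⟩ on P: start {m0}
  step 1 (b): ∅  — P cannot continue

traces(P) ≠ traces(Q) — witness ⟨b⟩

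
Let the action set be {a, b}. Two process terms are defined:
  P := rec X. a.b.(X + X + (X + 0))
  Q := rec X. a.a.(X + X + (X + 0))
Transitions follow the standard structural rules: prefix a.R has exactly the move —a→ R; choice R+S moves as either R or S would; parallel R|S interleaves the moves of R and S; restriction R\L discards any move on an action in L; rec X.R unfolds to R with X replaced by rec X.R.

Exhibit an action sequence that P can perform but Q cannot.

Reachable graph of P (3 states):
  m0 = rec X. a.b.(X + X + (X + 0)) ⊢ ··a··> m1
  m1 = b.((rec X. a.b.(X + X + (X + 0))) + (rec X. a.b.(X + X + (X + 0))) + ((rec X. a.b.(X + X + (X + 0))) + 0)) ⊢ ··b··> m2
  m2 = (rec X. a.b.(X + X + (X + 0))) + (rec X. a.b.(X + X + (X + 0))) + ((rec X. a.b.(X + X + (X + 0))) + 0) ⊢ ··a··> m1
Reachable graph of Q (3 states):
  n0 = rec X. a.a.(X + X + (X + 0)) ⊢ ··a··> n1
  n1 = a.((rec X. a.a.(X + X + (X + 0))) + (rec X. a.a.(X + X + (X + 0))) + ((rec X. a.a.(X + X + (X + 0))) + 0)) ⊢ ··a··> n2
  n2 = (rec X. a.a.(X + X + (X + 0))) + (rec X. a.a.(X + X + (X + 0))) + ((rec X. a.a.(X + X + (X + 0))) + 0) ⊢ ··a··> n1
Executing ab from P (initial set {m0}):
  step 1 (a): {m1}
  step 2 (b): {m2}
  — P admits the full trace.
Executing ab from Q (initial set {n0}):
  step 1 (a): {n1}
  step 2 (b): no successor for Q

ab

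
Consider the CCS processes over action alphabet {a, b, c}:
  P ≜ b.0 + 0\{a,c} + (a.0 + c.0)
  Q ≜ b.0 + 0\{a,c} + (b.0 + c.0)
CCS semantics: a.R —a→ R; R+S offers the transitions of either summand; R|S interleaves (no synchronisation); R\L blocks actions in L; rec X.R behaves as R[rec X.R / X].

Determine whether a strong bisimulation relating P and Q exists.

not bisimilar

P's transition system — 2 states:
  s0 = b.0 + 0\{a,c} + (a.0 + c.0) ⊢ -a-> s1, -b-> s1, -c-> s1
  s1 = 0 ⊢ stopped
Q's transition system — 2 states:
  t0 = b.0 + 0\{a,c} + (b.0 + c.0) ⊢ -b-> t1, -c-> t1
  t1 = 0 ⊢ stopped
Bisimilarity quotient blocks:
  B0 = {s0}
  B1 = {s1, t1}
  B2 = {t0}
s0 ∈ B0, t0 ∈ B2 → different blocks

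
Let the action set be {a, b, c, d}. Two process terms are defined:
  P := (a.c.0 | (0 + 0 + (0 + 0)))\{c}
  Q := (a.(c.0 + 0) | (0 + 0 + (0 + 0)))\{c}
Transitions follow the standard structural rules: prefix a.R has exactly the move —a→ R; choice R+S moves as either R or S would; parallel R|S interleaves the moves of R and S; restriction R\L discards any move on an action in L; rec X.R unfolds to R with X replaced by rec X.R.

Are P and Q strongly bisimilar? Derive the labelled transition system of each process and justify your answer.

bisimilar

P's transition system — 2 states:
  m0 = (a.c.0 | (0 + 0 + (0 + 0)))\{c} :: ··a··> m1
  m1 = (c.0 | (0 + 0 + (0 + 0)))\{c} :: ·
Q's transition system — 2 states:
  n0 = (a.(c.0 + 0) | (0 + 0 + (0 + 0)))\{c} :: ··a··> n1
  n1 = ((c.0 + 0) | (0 + 0 + (0 + 0)))\{c} :: ·
Bisimilarity quotient blocks:
  B0 = {m0, n0}
  B1 = {m1, n1}
m0 ∈ B0, n0 ∈ B0 → same block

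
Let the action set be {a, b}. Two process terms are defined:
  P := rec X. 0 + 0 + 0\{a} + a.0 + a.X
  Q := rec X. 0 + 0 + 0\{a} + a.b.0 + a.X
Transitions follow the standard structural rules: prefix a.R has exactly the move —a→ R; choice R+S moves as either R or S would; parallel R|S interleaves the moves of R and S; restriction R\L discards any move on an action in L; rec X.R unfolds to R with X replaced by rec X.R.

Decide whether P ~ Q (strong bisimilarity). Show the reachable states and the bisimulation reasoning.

not bisimilar

LTS(P): 2 reachable states
  m0 = rec X. 0 + 0 + 0\{a} + a.0 + a.X → =a=> m0, =a=> m1
  m1 = 0 → ·
LTS(Q): 3 reachable states
  n0 = rec X. 0 + 0 + 0\{a} + a.b.0 + a.X → =a=> n0, =a=> n1
  n1 = b.0 → =b=> n2
  n2 = 0 → ·
Coarsest stable partition (strong bisimilarity classes):
  B0 = {m0}
  B1 = {m1, n2}
  B2 = {n0}
  B3 = {n1}
m0 ∈ B0, n0 ∈ B2 → different blocks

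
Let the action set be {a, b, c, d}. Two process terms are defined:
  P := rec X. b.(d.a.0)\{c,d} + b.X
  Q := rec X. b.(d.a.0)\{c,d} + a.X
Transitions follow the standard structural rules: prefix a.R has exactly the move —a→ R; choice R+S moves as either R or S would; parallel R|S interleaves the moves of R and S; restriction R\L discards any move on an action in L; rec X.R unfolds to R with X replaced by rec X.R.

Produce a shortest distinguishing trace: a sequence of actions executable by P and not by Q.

LTS(P): 2 reachable states
  u0 = rec X. b.(d.a.0)\{c,d} + b.X :: -b-> u0, -b-> u1
  u1 = (d.a.0)\{c,d} :: ·
LTS(Q): 2 reachable states
  v0 = rec X. b.(d.a.0)\{c,d} + a.X :: -a-> v0, -b-> v1
  v1 = (d.a.0)\{c,d} :: ·
Run σ = ⟨bb⟩ on P: start {u0}
  [1] b ⇒ {u0, u1}
  [2] b ⇒ {u0, u1}
  ✓ P
Run σ = ⟨bb⟩ on Q: start {v0}
  [1] b ⇒ {v1}
  [2] b ⇒ ∅ (Q stuck)

bb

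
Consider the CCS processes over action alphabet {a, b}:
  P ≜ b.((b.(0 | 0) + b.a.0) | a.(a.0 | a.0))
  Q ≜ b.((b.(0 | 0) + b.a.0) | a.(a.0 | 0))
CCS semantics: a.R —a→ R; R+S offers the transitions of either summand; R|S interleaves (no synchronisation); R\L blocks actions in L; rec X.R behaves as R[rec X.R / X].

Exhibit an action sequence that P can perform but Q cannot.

baaa

Reachable graph of P (21 states):
  u0 = b.((b.(0 | 0) + b.a.0) | a.(a.0 | a.0)) | =b=> u1
  u1 = (b.(0 | 0) + b.a.0) | a.(a.0 | a.0) | =a=> u2, =b=> u3, =b=> u4
  u2 = (b.(0 | 0) + b.a.0) | (a.0 | a.0) | =a=> u5, =a=> u6, =b=> u7, =b=> u8
  u3 = 0 | 0 | a.(a.0 | a.0) | =a=> u7
  u4 = a.0 | a.(a.0 | a.0) | =a=> u8, =a=> u9
  u5 = (b.(0 | 0) + b.a.0) | (0 | a.0) | =a=> u10, =b=> u11, =b=> u12
  u6 = (b.(0 | 0) + b.a.0) | (a.0 | 0) | =a=> u10, =b=> u13, =b=> u14
  u7 = 0 | 0 | (a.0 | a.0) | =a=> u11, =a=> u13
  u8 = a.0 | (a.0 | a.0) | =a=> u12, =a=> u14, =a=> u15
  u9 = 0 | a.(a.0 | a.0) | =a=> u15
  u10 = (b.(0 | 0) + b.a.0) | (0 | 0) | =b=> u16, =b=> u17
  u11 = 0 | 0 | (0 | a.0) | =a=> u16
  u12 = a.0 | (0 | a.0) | =a=> u17, =a=> u18
  u13 = 0 | 0 | (a.0 | 0) | =a=> u16
  u14 = a.0 | (a.0 | 0) | =a=> u17, =a=> u19
  u15 = 0 | (a.0 | a.0) | =a=> u18, =a=> u19
  u16 = 0 | 0 | (0 | 0) | deadlocked
  u17 = a.0 | (0 | 0) | =a=> u20
  u18 = 0 | (0 | a.0) | =a=> u20
  u19 = 0 | (a.0 | 0) | =a=> u20
  u20 = 0 | (0 | 0) | deadlocked
Reachable graph of Q (13 states):
  v0 = b.((b.(0 | 0) + b.a.0) | a.(a.0 | 0)) | =b=> v1
  v1 = (b.(0 | 0) + b.a.0) | a.(a.0 | 0) | =a=> v2, =b=> v3, =b=> v4
  v2 = (b.(0 | 0) + b.a.0) | (a.0 | 0) | =a=> v5, =b=> v6, =b=> v7
  v3 = 0 | 0 | a.(a.0 | 0) | =a=> v6
  v4 = a.0 | a.(a.0 | 0) | =a=> v7, =a=> v8
  v5 = (b.(0 | 0) + b.a.0) | (0 | 0) | =b=> v10, =b=> v9
  v6 = 0 | 0 | (a.0 | 0) | =a=> v9
  v7 = a.0 | (a.0 | 0) | =a=> v10, =a=> v11
  v8 = 0 | a.(a.0 | 0) | =a=> v11
  v9 = 0 | 0 | (0 | 0) | deadlocked
  v10 = a.0 | (0 | 0) | =a=> v12
  v11 = 0 | (a.0 | 0) | =a=> v12
  v12 = 0 | (0 | 0) | deadlocked
Executing baaa from P (initial set {u0}):
  step 1 (b): {u1}
  step 2 (a): {u2}
  step 3 (a): {u5, u6}
  step 4 (a): {u10}
  — P admits the full trace.
Executing baaa from Q (initial set {v0}):
  step 1 (b): {v1}
  step 2 (a): {v2}
  step 3 (a): {v5}
  step 4 (a): no successor for Q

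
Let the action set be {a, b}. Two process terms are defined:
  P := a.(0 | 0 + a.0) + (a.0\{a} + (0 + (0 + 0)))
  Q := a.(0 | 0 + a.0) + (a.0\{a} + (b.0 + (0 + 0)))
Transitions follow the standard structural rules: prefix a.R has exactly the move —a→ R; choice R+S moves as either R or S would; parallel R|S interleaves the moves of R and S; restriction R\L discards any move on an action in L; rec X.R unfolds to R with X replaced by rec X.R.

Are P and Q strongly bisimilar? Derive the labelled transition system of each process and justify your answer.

P's transition system — 4 states:
  m0 = a.(0 | 0 + a.0) + (a.0\{a} + (0 + (0 + 0))) ⊢ ··a··> m1, ··a··> m2
  m1 = 0 | 0 + a.0 ⊢ ··a··> m3
  m2 = 0\{a} ⊢ stopped
  m3 = 0 ⊢ stopped
Q's transition system — 4 states:
  n0 = a.(0 | 0 + a.0) + (a.0\{a} + (b.0 + (0 + 0))) ⊢ ··a··> n1, ··a··> n2, ··b··> n3
  n1 = 0 | 0 + a.0 ⊢ ··a··> n3
  n2 = 0\{a} ⊢ stopped
  n3 = 0 ⊢ stopped
Coarsest stable partition (strong bisimilarity classes):
  B0 = {m0}
  B1 = {m2, m3, n2, n3}
  B2 = {m1, n1}
  B3 = {n0}
m0 ∈ B0, n0 ∈ B3 → different blocks

not bisimilar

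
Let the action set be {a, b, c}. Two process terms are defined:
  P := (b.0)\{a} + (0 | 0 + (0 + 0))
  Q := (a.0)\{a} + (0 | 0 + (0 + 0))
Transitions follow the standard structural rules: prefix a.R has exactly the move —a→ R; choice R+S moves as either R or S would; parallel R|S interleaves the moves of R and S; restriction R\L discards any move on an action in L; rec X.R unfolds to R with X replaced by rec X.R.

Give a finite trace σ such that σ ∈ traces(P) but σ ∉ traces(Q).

b

Reachable graph of P (2 states):
  s0 = (b.0)\{a} + (0 | 0 + (0 + 0)) has moves =b=> s1
  s1 = 0\{a} has moves (no moves)
Reachable graph of Q (1 states):
  t0 = (a.0)\{a} + (0 | 0 + (0 + 0)) has moves (no moves)
Trace ⟨b⟩ through P, begin at {s0}:
  [1] b ⇒ {s1}
  — P admits the full trace.
Trace ⟨b⟩ through Q, begin at {t0}:
  [1] b ⇒ ∅  — Q cannot continue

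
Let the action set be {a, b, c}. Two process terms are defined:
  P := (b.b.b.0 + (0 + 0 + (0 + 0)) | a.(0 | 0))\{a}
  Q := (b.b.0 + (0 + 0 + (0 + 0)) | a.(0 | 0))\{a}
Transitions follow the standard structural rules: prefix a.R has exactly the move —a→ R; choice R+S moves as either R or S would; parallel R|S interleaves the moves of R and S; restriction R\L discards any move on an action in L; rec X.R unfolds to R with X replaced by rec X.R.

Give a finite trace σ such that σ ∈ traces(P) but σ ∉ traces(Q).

P's transition system — 4 states:
  s0 = (b.b.b.0 + (0 + 0 + (0 + 0)) | a.(0 | 0))\{a} :: -b-> s1
  s1 = (b.b.0)\{a} :: -b-> s2
  s2 = (b.0)\{a} :: -b-> s3
  s3 = 0\{a} :: (no moves)
Q's transition system — 3 states:
  t0 = (b.b.0 + (0 + 0 + (0 + 0)) | a.(0 | 0))\{a} :: -b-> t1
  t1 = (b.0)\{a} :: -b-> t2
  t2 = 0\{a} :: (no moves)
Trace ⟨bbb⟩ through P, begin at {s0}:
  [1] b ⇒ {s1}
  [2] b ⇒ {s2}
  [3] b ⇒ {s3}
  — P admits the full trace.
Trace ⟨bbb⟩ through Q, begin at {t0}:
  [1] b ⇒ {t1}
  [2] b ⇒ {t2}
  [3] b ⇒ ∅ (Q stuck)

bbb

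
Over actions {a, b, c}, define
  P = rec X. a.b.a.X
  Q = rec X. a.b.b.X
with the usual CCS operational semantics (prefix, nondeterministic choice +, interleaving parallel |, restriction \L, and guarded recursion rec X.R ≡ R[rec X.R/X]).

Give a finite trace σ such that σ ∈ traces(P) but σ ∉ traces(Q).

P's transition system — 3 states:
  s0 = rec X. a.b.a.X → -a-> s1
  s1 = b.a.(rec X. a.b.a.X) → -b-> s2
  s2 = a.(rec X. a.b.a.X) → -a-> s0
Q's transition system — 3 states:
  t0 = rec X. a.b.b.X → -a-> t1
  t1 = b.b.(rec X. a.b.b.X) → -b-> t2
  t2 = b.(rec X. a.b.b.X) → -b-> t0
Trace ⟨aba⟩ through P, begin at {s0}:
  step 1 (a): {s1}
  step 2 (b): {s2}
  step 3 (a): {s0}
  — P admits the full trace.
Trace ⟨aba⟩ through Q, begin at {t0}:
  step 1 (a): {t1}
  step 2 (b): {t2}
  step 3 (a): no successor for Q

aba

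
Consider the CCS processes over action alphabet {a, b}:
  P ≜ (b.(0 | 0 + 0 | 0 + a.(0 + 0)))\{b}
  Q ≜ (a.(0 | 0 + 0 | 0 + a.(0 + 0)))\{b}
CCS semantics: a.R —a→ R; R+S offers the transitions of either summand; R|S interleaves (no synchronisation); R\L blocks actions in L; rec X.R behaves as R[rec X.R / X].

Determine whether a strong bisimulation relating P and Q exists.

LTS(P): 1 reachable states
  s0 = (b.(0 | 0 + 0 | 0 + a.(0 + 0)))\{b} ⊢ ∅
LTS(Q): 3 reachable states
  t0 = (a.(0 | 0 + 0 | 0 + a.(0 + 0)))\{b} ⊢ —a→ t1
  t1 = (0 | 0 + 0 | 0 + a.(0 + 0))\{b} ⊢ —a→ t2
  t2 = (0 + 0)\{b} ⊢ ∅
Bisimilarity quotient blocks:
  B0 = {s0, t2}
  B1 = {t0}
  B2 = {t1}
s0 ∈ B0, t0 ∈ B1 → different blocks

NO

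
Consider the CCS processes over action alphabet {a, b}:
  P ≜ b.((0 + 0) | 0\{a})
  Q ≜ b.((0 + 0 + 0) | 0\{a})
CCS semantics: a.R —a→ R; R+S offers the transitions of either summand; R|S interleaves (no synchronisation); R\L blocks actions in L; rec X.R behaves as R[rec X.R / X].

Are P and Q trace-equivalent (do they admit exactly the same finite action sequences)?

P's transition system — 2 states:
  m0 = b.((0 + 0) | 0\{a}) :: -b-> m1
  m1 = (0 + 0) | 0\{a} :: stopped
Q's transition system — 2 states:
  n0 = b.((0 + 0 + 0) | 0\{a}) :: -b-> n1
  n1 = (0 + 0 + 0) | 0\{a} :: stopped
Coarsest stable partition (strong bisimilarity classes):
  B0 = {m0, n0}
  B1 = {m1, n1}
m0 ∈ B0, n0 ∈ B0 → same block
Bisimilar ⇒ trace-equivalent.

traces(P) = traces(Q)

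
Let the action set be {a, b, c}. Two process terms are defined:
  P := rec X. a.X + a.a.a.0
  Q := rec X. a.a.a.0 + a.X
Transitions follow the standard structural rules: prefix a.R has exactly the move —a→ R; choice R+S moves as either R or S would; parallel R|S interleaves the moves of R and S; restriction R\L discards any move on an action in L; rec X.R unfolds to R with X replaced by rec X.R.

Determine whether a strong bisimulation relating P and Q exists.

bisimilar

Reachable graph of P (4 states):
  s0 = rec X. a.X + a.a.a.0 → —a→ s0, —a→ s1
  s1 = a.a.0 → —a→ s2
  s2 = a.0 → —a→ s3
  s3 = 0 → ·
Reachable graph of Q (4 states):
  t0 = rec X. a.a.a.0 + a.X → —a→ t0, —a→ t1
  t1 = a.a.0 → —a→ t2
  t2 = a.0 → —a→ t3
  t3 = 0 → ·
Partition-refinement fixed point:
  B0 = {s0, t0}
  B1 = {s1, t1}
  B2 = {s2, t2}
  B3 = {s3, t3}
s0 ∈ B0, t0 ∈ B0 → same block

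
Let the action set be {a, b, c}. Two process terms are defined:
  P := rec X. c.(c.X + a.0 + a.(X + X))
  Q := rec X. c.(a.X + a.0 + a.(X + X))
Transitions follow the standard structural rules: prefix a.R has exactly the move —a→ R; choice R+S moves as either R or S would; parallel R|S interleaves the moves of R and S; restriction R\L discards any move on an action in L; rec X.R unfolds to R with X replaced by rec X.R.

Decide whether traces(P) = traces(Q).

Reachable graph of P (4 states):
  m0 = rec X. c.(c.X + a.0 + a.(X + X)) :: —c→ m1
  m1 = c.(rec X. c.(c.X + a.0 + a.(X + X))) + a.0 + a.((rec X. c.(c.X + a.0 + a.(X + X))) + (rec X. c.(c.X + a.0 + a.(X + X)))) :: —a→ m2, —a→ m3, —c→ m0
  m2 = (rec X. c.(c.X + a.0 + a.(X + X))) + (rec X. c.(c.X + a.0 + a.(X + X))) :: —c→ m1
  m3 = 0 :: ·
Reachable graph of Q (4 states):
  n0 = rec X. c.(a.X + a.0 + a.(X + X)) :: —c→ n1
  n1 = a.(rec X. c.(a.X + a.0 + a.(X + X))) + a.0 + a.((rec X. c.(a.X + a.0 + a.(X + X))) + (rec X. c.(a.X + a.0 + a.(X + X)))) :: —a→ n0, —a→ n2, —a→ n3
  n2 = (rec X. c.(a.X + a.0 + a.(X + X))) + (rec X. c.(a.X + a.0 + a.(X + X))) :: —c→ n1
  n3 = 0 :: ·
Run σ = ⟨cc⟩ on P: start {m0}
  after c @ step 1: {m1}
  after c @ step 2: {m0}
  P completes σ.
Run σ = ⟨cc⟩ on Q: start {n0}
  after c @ step 1: {n1}
  after c @ step 2: no successor for Q

NO — witness ⟨cc⟩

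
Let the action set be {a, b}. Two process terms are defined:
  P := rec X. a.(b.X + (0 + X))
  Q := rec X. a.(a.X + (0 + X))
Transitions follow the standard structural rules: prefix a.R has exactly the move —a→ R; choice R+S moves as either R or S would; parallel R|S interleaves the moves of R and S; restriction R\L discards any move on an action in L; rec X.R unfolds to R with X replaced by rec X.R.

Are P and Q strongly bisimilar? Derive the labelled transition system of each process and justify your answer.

P's transition system — 2 states:
  p0 = rec X. a.(b.X + (0 + X)) | —a→ p1
  p1 = b.(rec X. a.(b.X + (0 + X))) + (0 + (rec X. a.(b.X + (0 + X)))) | —a→ p1, —b→ p0
Q's transition system — 2 states:
  q0 = rec X. a.(a.X + (0 + X)) | —a→ q1
  q1 = a.(rec X. a.(a.X + (0 + X))) + (0 + (rec X. a.(a.X + (0 + X)))) | —a→ q0, —a→ q1
Coarsest stable partition (strong bisimilarity classes):
  B0 = {p0}
  B1 = {p1}
  B2 = {q0, q1}
p0 ∈ B0, q0 ∈ B2 → different blocks

not bisimilar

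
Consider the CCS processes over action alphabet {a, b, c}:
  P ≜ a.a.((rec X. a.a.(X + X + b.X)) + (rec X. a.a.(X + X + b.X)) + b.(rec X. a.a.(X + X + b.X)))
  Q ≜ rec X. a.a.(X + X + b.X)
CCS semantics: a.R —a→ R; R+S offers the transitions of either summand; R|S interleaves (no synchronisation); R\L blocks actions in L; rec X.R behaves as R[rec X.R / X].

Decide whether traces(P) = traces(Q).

Reachable graph of P (4 states):
  p0 = a.a.((rec X. a.a.(X + X + b.X)) + (rec X. a.a.(X + X + b.X)) + b.(rec X. a.a.(X + X + b.X))) | --a--▸ p1
  p1 = a.((rec X. a.a.(X + X + b.X)) + (rec X. a.a.(X + X + b.X)) + b.(rec X. a.a.(X + X + b.X))) | --a--▸ p2
  p2 = (rec X. a.a.(X + X + b.X)) + (rec X. a.a.(X + X + b.X)) + b.(rec X. a.a.(X + X + b.X)) | --a--▸ p1, --b--▸ p3
  p3 = rec X. a.a.(X + X + b.X) | --a--▸ p1
Reachable graph of Q (3 states):
  q0 = rec X. a.a.(X + X + b.X) | --a--▸ q1
  q1 = a.((rec X. a.a.(X + X + b.X)) + (rec X. a.a.(X + X + b.X)) + b.(rec X. a.a.(X + X + b.X))) | --a--▸ q2
  q2 = (rec X. a.a.(X + X + b.X)) + (rec X. a.a.(X + X + b.X)) + b.(rec X. a.a.(X + X + b.X)) | --a--▸ q1, --b--▸ q0
Bisimilarity quotient blocks:
  B0 = {p0, p3, q0}
  B1 = {p1, q1}
  B2 = {p2, q2}
p0 ∈ B0, q0 ∈ B0 → same block
Bisimilar ⇒ trace-equivalent.

trace-equivalent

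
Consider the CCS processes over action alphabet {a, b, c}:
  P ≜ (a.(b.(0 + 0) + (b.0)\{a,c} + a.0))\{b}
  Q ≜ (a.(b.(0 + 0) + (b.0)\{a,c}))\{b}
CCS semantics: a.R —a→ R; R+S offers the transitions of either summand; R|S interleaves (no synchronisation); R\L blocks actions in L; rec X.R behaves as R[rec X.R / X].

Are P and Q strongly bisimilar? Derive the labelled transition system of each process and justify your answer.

NO

P's transition system — 3 states:
  u0 = (a.(b.(0 + 0) + (b.0)\{a,c} + a.0))\{b} → -a-> u1
  u1 = (b.(0 + 0) + (b.0)\{a,c} + a.0)\{b} → -a-> u2
  u2 = 0\{b} → stopped
Q's transition system — 2 states:
  v0 = (a.(b.(0 + 0) + (b.0)\{a,c}))\{b} → -a-> v1
  v1 = (b.(0 + 0) + (b.0)\{a,c})\{b} → stopped
Coarsest stable partition (strong bisimilarity classes):
  B0 = {u0}
  B1 = {u1, v0}
  B2 = {u2, v1}
u0 ∈ B0, v0 ∈ B1 → different blocks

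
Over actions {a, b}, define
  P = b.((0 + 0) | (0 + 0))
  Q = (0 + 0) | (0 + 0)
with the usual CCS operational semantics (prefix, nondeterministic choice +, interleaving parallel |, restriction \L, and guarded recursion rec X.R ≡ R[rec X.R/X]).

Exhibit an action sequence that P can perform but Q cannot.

LTS(P): 2 reachable states
  m0 = b.((0 + 0) | (0 + 0)) ⊢ ··b··> m1
  m1 = (0 + 0) | (0 + 0) ⊢ ·
LTS(Q): 1 reachable states
  n0 = (0 + 0) | (0 + 0) ⊢ ·
Run σ = ⟨b⟩ on P: start {m0}
  [1] b ⇒ {m1}
  P completes σ.
Run σ = ⟨b⟩ on Q: start {n0}
  [1] b ⇒ no successor for Q

b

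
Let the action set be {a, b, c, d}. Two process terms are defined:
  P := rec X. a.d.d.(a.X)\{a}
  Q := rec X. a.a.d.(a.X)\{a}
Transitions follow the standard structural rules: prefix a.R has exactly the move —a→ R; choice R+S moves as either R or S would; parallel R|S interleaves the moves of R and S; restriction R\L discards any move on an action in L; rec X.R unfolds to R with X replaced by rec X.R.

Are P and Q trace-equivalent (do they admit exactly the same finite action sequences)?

Reachable graph of P (4 states):
  u0 = rec X. a.d.d.(a.X)\{a} → -a-> u1
  u1 = d.d.(a.(rec X. a.d.d.(a.X)\{a}))\{a} → -d-> u2
  u2 = d.(a.(rec X. a.d.d.(a.X)\{a}))\{a} → -d-> u3
  u3 = (a.(rec X. a.d.d.(a.X)\{a}))\{a} → ∅
Reachable graph of Q (4 states):
  v0 = rec X. a.a.d.(a.X)\{a} → -a-> v1
  v1 = a.d.(a.(rec X. a.a.d.(a.X)\{a}))\{a} → -a-> v2
  v2 = d.(a.(rec X. a.a.d.(a.X)\{a}))\{a} → -d-> v3
  v3 = (a.(rec X. a.a.d.(a.X)\{a}))\{a} → ∅
Run σ = ⟨ad⟩ on P: start {u0}
  after a @ step 1: {u1}
  after d @ step 2: {u2}
  P completes σ.
Run σ = ⟨ad⟩ on Q: start {v0}
  after a @ step 1: {v1}
  after d @ step 2: ∅  — Q cannot continue

NO — witness ⟨ad⟩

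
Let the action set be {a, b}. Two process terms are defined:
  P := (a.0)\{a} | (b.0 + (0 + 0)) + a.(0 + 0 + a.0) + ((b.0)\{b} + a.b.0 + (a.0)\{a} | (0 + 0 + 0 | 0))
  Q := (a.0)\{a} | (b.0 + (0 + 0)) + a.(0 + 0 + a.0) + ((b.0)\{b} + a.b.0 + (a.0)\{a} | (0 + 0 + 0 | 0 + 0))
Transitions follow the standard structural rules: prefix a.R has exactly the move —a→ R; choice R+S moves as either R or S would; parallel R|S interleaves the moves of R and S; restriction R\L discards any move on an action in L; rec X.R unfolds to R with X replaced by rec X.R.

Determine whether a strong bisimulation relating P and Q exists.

bisimilar

LTS(P): 5 reachable states
  m0 = (a.0)\{a} | (b.0 + (0 + 0)) + a.(0 + 0 + a.0) + ((b.0)\{b} + a.b.0 + (a.0)\{a} | (0 + 0 + 0 | 0)) has moves =a=> m1, =a=> m2, =b=> m3
  m1 = 0 + 0 + a.0 has moves =a=> m4
  m2 = b.0 has moves =b=> m4
  m3 = (a.0)\{a} | 0 has moves ·
  m4 = 0 has moves ·
LTS(Q): 5 reachable states
  n0 = (a.0)\{a} | (b.0 + (0 + 0)) + a.(0 + 0 + a.0) + ((b.0)\{b} + a.b.0 + (a.0)\{a} | (0 + 0 + 0 | 0 + 0)) has moves =a=> n1, =a=> n2, =b=> n3
  n1 = 0 + 0 + a.0 has moves =a=> n4
  n2 = b.0 has moves =b=> n4
  n3 = (a.0)\{a} | 0 has moves ·
  n4 = 0 has moves ·
Coarsest stable partition (strong bisimilarity classes):
  B0 = {m0, n0}
  B1 = {m2, n2}
  B2 = {m3, m4, n3, n4}
  B3 = {m1, n1}
m0 ∈ B0, n0 ∈ B0 → same block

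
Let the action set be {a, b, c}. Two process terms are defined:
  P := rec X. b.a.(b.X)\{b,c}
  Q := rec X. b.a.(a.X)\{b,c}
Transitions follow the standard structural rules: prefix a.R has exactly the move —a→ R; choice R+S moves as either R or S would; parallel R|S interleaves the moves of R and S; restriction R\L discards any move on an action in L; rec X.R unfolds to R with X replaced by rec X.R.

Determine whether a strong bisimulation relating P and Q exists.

NO

LTS(P): 3 reachable states
  p0 = rec X. b.a.(b.X)\{b,c} | ··b··> p1
  p1 = a.(b.(rec X. b.a.(b.X)\{b,c}))\{b,c} | ··a··> p2
  p2 = (b.(rec X. b.a.(b.X)\{b,c}))\{b,c} | stopped
LTS(Q): 4 reachable states
  q0 = rec X. b.a.(a.X)\{b,c} | ··b··> q1
  q1 = a.(a.(rec X. b.a.(a.X)\{b,c}))\{b,c} | ··a··> q2
  q2 = (a.(rec X. b.a.(a.X)\{b,c}))\{b,c} | ··a··> q3
  q3 = (rec X. b.a.(a.X)\{b,c})\{b,c} | stopped
Partition-refinement fixed point:
  B0 = {p0}
  B1 = {p1, q2}
  B2 = {p2, q3}
  B3 = {q0}
  B4 = {q1}
p0 ∈ B0, q0 ∈ B3 → different blocks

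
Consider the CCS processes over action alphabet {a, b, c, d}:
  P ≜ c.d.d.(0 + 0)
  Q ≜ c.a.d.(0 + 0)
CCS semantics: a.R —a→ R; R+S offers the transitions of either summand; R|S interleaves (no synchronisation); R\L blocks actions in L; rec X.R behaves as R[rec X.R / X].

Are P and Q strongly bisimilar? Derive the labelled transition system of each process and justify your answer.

NO

P's transition system — 4 states:
  u0 = c.d.d.(0 + 0) → —c→ u1
  u1 = d.d.(0 + 0) → —d→ u2
  u2 = d.(0 + 0) → —d→ u3
  u3 = 0 + 0 → ∅
Q's transition system — 4 states:
  v0 = c.a.d.(0 + 0) → —c→ v1
  v1 = a.d.(0 + 0) → —a→ v2
  v2 = d.(0 + 0) → —d→ v3
  v3 = 0 + 0 → ∅
Bisimilarity quotient blocks:
  B0 = {u0}
  B1 = {u1}
  B2 = {u2, v2}
  B3 = {u3, v3}
  B4 = {v0}
  B5 = {v1}
u0 ∈ B0, v0 ∈ B4 → different blocks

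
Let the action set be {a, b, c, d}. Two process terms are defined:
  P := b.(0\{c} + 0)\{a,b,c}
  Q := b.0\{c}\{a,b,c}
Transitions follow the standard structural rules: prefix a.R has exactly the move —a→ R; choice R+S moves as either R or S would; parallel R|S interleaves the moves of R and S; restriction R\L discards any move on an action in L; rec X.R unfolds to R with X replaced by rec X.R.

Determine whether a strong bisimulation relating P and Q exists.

bisimilar

P's transition system — 2 states:
  p0 = b.(0\{c} + 0)\{a,b,c} ⊢ ··b··> p1
  p1 = (0\{c} + 0)\{a,b,c} ⊢ ∅
Q's transition system — 2 states:
  q0 = b.0\{c}\{a,b,c} ⊢ ··b··> q1
  q1 = 0\{c}\{a,b,c} ⊢ ∅
Coarsest stable partition (strong bisimilarity classes):
  B0 = {p0, q0}
  B1 = {p1, q1}
p0 ∈ B0, q0 ∈ B0 → same block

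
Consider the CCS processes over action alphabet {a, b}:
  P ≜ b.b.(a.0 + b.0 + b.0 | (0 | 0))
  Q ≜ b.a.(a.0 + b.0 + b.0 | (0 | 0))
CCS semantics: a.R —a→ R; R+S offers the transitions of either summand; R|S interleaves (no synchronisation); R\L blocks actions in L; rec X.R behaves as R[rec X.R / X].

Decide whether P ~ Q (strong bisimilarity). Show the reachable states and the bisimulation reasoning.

P ≁ Q

Reachable graph of P (5 states):
  u0 = b.b.(a.0 + b.0 + b.0 | (0 | 0)) has moves —b→ u1
  u1 = b.(a.0 + b.0 + b.0 | (0 | 0)) has moves —b→ u2
  u2 = a.0 + b.0 + b.0 | (0 | 0) has moves —a→ u3, —b→ u3, —b→ u4
  u3 = 0 has moves stopped
  u4 = 0 | (0 | 0) has moves stopped
Reachable graph of Q (5 states):
  v0 = b.a.(a.0 + b.0 + b.0 | (0 | 0)) has moves —b→ v1
  v1 = a.(a.0 + b.0 + b.0 | (0 | 0)) has moves —a→ v2
  v2 = a.0 + b.0 + b.0 | (0 | 0) has moves —a→ v3, —b→ v3, —b→ v4
  v3 = 0 has moves stopped
  v4 = 0 | (0 | 0) has moves stopped
Coarsest stable partition (strong bisimilarity classes):
  B0 = {u0}
  B1 = {u1}
  B2 = {u2, v2}
  B3 = {u3, u4, v3, v4}
  B4 = {v0}
  B5 = {v1}
u0 ∈ B0, v0 ∈ B4 → different blocks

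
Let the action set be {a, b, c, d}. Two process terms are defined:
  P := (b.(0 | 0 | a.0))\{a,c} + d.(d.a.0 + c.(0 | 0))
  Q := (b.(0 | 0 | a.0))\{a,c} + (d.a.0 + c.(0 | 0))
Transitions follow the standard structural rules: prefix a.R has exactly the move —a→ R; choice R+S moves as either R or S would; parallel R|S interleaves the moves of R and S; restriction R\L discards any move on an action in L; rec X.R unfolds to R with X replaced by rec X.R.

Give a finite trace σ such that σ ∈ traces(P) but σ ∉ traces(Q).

dc

LTS(P): 6 reachable states
  u0 = (b.(0 | 0 | a.0))\{a,c} + d.(d.a.0 + c.(0 | 0)) | —b→ u1, —d→ u2
  u1 = (0 | 0 | a.0)\{a,c} | stopped
  u2 = d.a.0 + c.(0 | 0) | —c→ u3, —d→ u4
  u3 = 0 | 0 | stopped
  u4 = a.0 | —a→ u5
  u5 = 0 | stopped
LTS(Q): 5 reachable states
  v0 = (b.(0 | 0 | a.0))\{a,c} + (d.a.0 + c.(0 | 0)) | —b→ v1, —c→ v2, —d→ v3
  v1 = (0 | 0 | a.0)\{a,c} | stopped
  v2 = 0 | 0 | stopped
  v3 = a.0 | —a→ v4
  v4 = 0 | stopped
Trace ⟨dc⟩ through P, begin at {u0}:
  step 1 (d): {u2}
  step 2 (c): {u3}
  ✓ P
Trace ⟨dc⟩ through Q, begin at {v0}:
  step 1 (d): {v3}
  step 2 (c): ∅ (Q stuck)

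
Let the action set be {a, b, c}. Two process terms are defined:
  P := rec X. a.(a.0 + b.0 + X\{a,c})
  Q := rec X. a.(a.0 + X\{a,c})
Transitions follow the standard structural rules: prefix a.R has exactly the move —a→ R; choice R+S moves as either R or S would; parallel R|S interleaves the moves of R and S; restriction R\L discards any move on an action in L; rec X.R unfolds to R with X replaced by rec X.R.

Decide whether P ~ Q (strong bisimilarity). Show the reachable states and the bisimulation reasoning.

not bisimilar

LTS(P): 3 reachable states
  u0 = rec X. a.(a.0 + b.0 + X\{a,c}) | --a--▸ u1
  u1 = a.0 + b.0 + (rec X. a.(a.0 + b.0 + X\{a,c}))\{a,c} | --a--▸ u2, --b--▸ u2
  u2 = 0 | (no moves)
LTS(Q): 3 reachable states
  v0 = rec X. a.(a.0 + X\{a,c}) | --a--▸ v1
  v1 = a.0 + (rec X. a.(a.0 + X\{a,c}))\{a,c} | --a--▸ v2
  v2 = 0 | (no moves)
Coarsest stable partition (strong bisimilarity classes):
  B0 = {u0}
  B1 = {u1}
  B2 = {u2, v2}
  B3 = {v0}
  B4 = {v1}
u0 ∈ B0, v0 ∈ B3 → different blocks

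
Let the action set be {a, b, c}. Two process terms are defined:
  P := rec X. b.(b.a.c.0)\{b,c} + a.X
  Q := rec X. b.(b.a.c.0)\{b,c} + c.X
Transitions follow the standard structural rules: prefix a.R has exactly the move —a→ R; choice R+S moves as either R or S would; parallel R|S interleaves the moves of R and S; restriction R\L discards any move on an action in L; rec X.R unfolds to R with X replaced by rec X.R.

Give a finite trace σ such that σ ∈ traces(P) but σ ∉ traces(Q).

LTS(P): 2 reachable states
  u0 = rec X. b.(b.a.c.0)\{b,c} + a.X → =a=> u0, =b=> u1
  u1 = (b.a.c.0)\{b,c} → deadlocked
LTS(Q): 2 reachable states
  v0 = rec X. b.(b.a.c.0)\{b,c} + c.X → =b=> v1, =c=> v0
  v1 = (b.a.c.0)\{b,c} → deadlocked
Run σ = ⟨a⟩ on P: start {u0}
  step 1 (a): {u0}
  — P admits the full trace.
Run σ = ⟨a⟩ on Q: start {v0}
  step 1 (a): no successor for Q

a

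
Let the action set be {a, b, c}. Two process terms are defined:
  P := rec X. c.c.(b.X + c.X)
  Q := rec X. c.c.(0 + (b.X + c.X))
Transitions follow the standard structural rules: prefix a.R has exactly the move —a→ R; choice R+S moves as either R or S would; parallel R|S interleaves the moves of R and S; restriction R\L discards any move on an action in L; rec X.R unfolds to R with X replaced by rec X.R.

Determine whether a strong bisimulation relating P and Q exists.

bisimilar

Reachable graph of P (3 states):
  m0 = rec X. c.c.(b.X + c.X) :: —c→ m1
  m1 = c.(b.(rec X. c.c.(b.X + c.X)) + c.(rec X. c.c.(b.X + c.X))) :: —c→ m2
  m2 = b.(rec X. c.c.(b.X + c.X)) + c.(rec X. c.c.(b.X + c.X)) :: —b→ m0, —c→ m0
Reachable graph of Q (3 states):
  n0 = rec X. c.c.(0 + (b.X + c.X)) :: —c→ n1
  n1 = c.(0 + (b.(rec X. c.c.(0 + (b.X + c.X))) + c.(rec X. c.c.(0 + (b.X + c.X))))) :: —c→ n2
  n2 = 0 + (b.(rec X. c.c.(0 + (b.X + c.X))) + c.(rec X. c.c.(0 + (b.X + c.X)))) :: —b→ n0, —c→ n0
Partition-refinement fixed point:
  B0 = {m0, n0}
  B1 = {m1, n1}
  B2 = {m2, n2}
m0 ∈ B0, n0 ∈ B0 → same block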